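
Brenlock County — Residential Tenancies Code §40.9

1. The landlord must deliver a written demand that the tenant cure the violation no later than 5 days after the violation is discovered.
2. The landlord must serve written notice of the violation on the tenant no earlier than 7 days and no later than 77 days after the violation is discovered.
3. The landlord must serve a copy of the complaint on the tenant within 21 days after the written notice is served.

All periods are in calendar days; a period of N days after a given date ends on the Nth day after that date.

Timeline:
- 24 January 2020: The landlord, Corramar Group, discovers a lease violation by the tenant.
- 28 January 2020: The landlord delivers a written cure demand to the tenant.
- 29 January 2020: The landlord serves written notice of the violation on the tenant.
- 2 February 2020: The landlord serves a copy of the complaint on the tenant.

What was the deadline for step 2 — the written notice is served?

10 April 2020

Step 2 runs from 24 January 2020, when the violation is discovered. The window is 7–77 days after 24 January 2020; it closes on 10 April 2020.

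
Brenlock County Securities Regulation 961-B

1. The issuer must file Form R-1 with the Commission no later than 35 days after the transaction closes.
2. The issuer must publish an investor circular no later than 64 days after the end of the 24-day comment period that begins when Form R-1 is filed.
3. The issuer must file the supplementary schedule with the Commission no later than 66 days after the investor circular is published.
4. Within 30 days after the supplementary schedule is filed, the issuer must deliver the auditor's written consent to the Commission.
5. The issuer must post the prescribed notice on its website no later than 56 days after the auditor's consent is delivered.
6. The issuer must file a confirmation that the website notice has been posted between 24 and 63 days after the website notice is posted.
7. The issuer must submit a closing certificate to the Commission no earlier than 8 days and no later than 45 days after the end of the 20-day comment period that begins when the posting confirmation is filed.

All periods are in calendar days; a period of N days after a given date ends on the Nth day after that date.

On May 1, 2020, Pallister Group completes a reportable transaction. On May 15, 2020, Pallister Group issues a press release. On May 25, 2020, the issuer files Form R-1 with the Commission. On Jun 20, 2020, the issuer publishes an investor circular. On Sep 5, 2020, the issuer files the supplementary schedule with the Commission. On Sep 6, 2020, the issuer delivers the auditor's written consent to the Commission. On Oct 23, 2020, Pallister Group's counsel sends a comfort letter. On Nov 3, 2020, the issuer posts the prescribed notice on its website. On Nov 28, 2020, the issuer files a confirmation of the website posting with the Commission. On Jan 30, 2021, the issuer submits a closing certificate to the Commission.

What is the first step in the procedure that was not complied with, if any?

(1) due by May 1, 2020 + 35 days = Jun 5, 2020; May 25, 2020 is within that limit.
(2) due by Jun 18, 2020 + 64 days = Aug 21, 2020; done Jun 20, 2020 — timely.
(3) due by Jun 20, 2020 + 66 days = Aug 25, 2020; not done until Sep 5, 2020, 11 days after the deadline.
That is the first point of non-compliance.

Step 3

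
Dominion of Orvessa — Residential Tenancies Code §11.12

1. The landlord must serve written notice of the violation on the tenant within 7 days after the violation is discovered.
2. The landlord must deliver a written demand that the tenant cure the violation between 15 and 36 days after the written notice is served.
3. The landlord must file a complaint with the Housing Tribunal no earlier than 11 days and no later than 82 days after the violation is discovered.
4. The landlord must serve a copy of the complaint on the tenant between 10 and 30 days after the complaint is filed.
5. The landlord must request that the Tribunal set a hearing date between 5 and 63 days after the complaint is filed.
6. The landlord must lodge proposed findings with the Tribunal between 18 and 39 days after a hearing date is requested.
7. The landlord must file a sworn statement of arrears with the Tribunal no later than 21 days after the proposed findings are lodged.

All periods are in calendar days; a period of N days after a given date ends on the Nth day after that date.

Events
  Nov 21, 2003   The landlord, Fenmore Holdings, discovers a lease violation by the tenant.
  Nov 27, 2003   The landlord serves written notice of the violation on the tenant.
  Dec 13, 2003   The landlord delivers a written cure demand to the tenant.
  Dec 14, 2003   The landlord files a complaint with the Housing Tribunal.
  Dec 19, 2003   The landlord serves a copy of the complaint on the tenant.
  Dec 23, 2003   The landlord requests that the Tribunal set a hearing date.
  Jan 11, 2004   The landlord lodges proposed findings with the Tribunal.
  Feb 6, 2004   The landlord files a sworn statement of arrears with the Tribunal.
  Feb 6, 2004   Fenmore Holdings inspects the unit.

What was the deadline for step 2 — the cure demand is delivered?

Jan 2, 2004

Step 2 runs from Nov 27, 2003, when the written notice is served. The window is 15–36 days after Nov 27, 2003; it closes on Jan 2, 2004.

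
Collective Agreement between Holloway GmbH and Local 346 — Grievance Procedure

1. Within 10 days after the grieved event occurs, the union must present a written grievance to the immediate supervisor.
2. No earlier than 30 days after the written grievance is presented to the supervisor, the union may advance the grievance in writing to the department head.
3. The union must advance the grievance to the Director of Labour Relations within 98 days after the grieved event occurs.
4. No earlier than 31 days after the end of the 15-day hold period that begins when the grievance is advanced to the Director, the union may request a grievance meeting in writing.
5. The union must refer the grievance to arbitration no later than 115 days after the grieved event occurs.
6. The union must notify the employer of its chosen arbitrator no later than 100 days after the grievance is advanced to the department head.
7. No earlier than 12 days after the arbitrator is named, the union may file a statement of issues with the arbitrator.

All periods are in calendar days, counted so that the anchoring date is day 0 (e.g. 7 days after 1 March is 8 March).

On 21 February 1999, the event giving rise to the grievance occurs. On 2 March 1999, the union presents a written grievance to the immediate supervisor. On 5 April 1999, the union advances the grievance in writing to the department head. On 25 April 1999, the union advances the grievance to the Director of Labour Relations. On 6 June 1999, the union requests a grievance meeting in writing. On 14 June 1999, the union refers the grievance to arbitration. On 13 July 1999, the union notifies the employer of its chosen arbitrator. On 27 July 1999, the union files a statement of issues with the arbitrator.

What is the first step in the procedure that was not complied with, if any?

Step 4

Step 1 — counting 10 days from 21 February 1999 (when the grieved event occurs) gives a deadline of 3 March 1999; done 2 March 1999 — timely.
Step 2 — must wait 30 days from 2 March 1999 (when the written grievance is presented to the supervisor), so not before 1 April 1999; done 5 April 1999, after the minimum wait.
Step 3 — counting 98 days from 21 February 1999 (when the grieved event occurs) gives a deadline of 30 May 1999; done 25 April 1999 — timely.
Step 4 — must wait 31 days from 10 May 1999 (end of the 15-day hold period, which began when the grievance is advanced to the Director on 25 April 1999), so not before 10 June 1999; acted on 6 June 1999, 4 days prematurely.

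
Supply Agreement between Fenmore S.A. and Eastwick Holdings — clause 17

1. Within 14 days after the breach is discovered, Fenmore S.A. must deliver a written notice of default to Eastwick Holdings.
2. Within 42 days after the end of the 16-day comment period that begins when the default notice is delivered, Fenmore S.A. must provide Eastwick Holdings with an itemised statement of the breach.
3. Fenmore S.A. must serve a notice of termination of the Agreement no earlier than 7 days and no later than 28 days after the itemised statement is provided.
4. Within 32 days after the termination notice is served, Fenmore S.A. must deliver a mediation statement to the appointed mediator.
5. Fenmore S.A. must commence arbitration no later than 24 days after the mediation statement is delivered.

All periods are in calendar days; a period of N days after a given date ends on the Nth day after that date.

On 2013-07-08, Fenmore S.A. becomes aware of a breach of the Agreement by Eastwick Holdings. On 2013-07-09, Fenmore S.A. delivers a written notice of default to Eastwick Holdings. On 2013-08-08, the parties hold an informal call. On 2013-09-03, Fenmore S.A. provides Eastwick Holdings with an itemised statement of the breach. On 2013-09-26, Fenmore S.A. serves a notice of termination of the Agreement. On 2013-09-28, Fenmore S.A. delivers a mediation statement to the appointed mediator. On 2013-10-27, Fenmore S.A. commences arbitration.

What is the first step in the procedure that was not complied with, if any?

(1) due by 2013-07-08 + 14 days = 2013-07-22; done 2013-07-09 — timely.
(2) due by 2013-07-25 + 42 days = 2013-09-05; completed 2013-09-03, before the deadline.
(3) the permitted window runs from 2013-09-03 + 7 = 2013-09-10 to 2013-09-03 + 28 = 2013-10-01; done 2013-09-26, which is between those dates.
(4) due by 2013-09-26 + 32 days = 2013-10-28; 2013-09-28 is within that limit.
(5) due by 2013-09-28 + 24 days = 2013-10-22; done 2013-10-27 — 5 days late.

Step 5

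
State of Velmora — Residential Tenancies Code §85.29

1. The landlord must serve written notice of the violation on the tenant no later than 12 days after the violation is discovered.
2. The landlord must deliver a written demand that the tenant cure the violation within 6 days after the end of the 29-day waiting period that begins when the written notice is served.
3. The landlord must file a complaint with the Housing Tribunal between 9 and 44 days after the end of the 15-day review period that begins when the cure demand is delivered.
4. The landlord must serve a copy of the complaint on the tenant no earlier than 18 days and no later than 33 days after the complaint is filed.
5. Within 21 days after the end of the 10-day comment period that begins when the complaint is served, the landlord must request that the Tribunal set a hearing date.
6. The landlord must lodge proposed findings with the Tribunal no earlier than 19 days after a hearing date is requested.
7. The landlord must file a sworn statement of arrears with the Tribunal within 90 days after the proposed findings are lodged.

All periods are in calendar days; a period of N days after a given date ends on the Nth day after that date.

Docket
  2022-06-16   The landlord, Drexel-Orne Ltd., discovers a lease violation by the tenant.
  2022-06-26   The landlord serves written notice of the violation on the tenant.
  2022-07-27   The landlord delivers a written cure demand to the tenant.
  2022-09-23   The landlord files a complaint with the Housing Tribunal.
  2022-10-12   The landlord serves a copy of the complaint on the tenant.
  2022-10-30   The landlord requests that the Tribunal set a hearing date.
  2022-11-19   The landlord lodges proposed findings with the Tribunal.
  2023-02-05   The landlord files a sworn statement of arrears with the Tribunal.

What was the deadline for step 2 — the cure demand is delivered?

The written notice is served on 2022-06-26; the 29-day waiting period therefore ends 2022-07-25, and step 2 runs from that date. 6 days after 2022-07-25 is 2022-07-31.

2022-07-31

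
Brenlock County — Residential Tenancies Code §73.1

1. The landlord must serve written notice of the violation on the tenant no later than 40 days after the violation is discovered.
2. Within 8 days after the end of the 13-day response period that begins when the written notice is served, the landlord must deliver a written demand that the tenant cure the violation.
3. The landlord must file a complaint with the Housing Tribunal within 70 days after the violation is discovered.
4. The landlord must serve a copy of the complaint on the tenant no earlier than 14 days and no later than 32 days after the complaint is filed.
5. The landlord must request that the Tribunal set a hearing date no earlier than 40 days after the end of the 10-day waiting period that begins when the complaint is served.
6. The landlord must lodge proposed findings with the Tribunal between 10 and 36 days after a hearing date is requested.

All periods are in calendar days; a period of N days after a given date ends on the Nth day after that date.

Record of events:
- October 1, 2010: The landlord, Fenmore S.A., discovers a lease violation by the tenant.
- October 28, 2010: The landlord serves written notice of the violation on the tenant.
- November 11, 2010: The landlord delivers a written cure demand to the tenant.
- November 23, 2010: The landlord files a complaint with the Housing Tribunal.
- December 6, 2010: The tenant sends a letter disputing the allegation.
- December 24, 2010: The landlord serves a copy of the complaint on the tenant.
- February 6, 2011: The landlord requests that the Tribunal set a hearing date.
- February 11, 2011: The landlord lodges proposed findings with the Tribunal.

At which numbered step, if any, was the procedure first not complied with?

Step 1: 40 days after October 1, 2010 (when the violation is discovered) is November 10, 2010; done October 28, 2010 — timely.
Step 2: 8 days after November 10, 2010 (end of the 13-day response period, which began when the written notice is served on October 28, 2010) is November 18, 2010; done November 11, 2010 — timely.
Step 3: 70 days after October 1, 2010 (when the violation is discovered) is December 10, 2010; November 23, 2010 is within that limit.
Step 4: the window is 14–32 days after November 23, 2010 (when the complaint is filed), so December 7, 2010 through December 25, 2010; done December 24, 2010 — within the window.
Step 5: the earliest permitted date is 40 days after January 3, 2011 (end of the 10-day waiting period, which began when the complaint is served on December 24, 2010), i.e. February 12, 2011; acted on February 6, 2011, 6 days prematurely.
No need to go further; step 5 was not satisfied.

Step 5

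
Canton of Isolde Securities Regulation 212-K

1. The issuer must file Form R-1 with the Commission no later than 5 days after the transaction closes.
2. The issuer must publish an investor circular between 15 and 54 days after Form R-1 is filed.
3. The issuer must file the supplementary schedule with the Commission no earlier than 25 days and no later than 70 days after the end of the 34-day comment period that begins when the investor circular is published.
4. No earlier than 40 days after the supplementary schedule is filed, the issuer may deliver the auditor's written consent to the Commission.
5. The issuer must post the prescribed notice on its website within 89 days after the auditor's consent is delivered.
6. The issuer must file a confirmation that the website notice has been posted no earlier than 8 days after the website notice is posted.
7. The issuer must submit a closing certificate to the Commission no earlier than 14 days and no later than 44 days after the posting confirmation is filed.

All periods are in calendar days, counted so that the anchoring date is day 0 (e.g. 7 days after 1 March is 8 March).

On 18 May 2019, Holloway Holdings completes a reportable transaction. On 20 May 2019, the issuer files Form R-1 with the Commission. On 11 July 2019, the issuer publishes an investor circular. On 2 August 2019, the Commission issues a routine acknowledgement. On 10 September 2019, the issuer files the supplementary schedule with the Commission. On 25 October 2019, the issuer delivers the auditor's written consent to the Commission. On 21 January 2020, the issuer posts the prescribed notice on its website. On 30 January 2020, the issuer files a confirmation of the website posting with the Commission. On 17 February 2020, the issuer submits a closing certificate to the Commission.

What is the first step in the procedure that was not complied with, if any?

None — every step was satisfied

Step 1: 5 days after 18 May 2019 (when the transaction closes) is 23 May 2019; completed 20 May 2019, before the deadline.
Step 2: the window is 15–54 days after 20 May 2019 (when Form R-1 is filed), so 4 June 2019 through 13 July 2019; done 11 July 2019, which is between those dates.
Step 3: the window is 25–70 days after 14 August 2019 (end of the 34-day comment period, which began when the investor circular is published on 11 July 2019), so 8 September 2019 through 23 October 2019; done 10 September 2019, which is between those dates.
Step 4: the earliest permitted date is 40 days after 10 September 2019 (when the supplementary schedule is filed), i.e. 20 October 2019; done 25 October 2019 — permitted.
Step 5: 89 days after 25 October 2019 (when the auditor's consent is delivered) is 22 January 2020; done 21 January 2020 — timely.
Step 6: the earliest permitted date is 8 days after 21 January 2020 (when the website notice is posted), i.e. 29 January 2020; done 30 January 2020, after the minimum wait.
Step 7: the window is 14–44 days after 30 January 2020 (when the posting confirmation is filed), so 13 February 2020 through 14 March 2020; 17 February 2020 falls inside that range.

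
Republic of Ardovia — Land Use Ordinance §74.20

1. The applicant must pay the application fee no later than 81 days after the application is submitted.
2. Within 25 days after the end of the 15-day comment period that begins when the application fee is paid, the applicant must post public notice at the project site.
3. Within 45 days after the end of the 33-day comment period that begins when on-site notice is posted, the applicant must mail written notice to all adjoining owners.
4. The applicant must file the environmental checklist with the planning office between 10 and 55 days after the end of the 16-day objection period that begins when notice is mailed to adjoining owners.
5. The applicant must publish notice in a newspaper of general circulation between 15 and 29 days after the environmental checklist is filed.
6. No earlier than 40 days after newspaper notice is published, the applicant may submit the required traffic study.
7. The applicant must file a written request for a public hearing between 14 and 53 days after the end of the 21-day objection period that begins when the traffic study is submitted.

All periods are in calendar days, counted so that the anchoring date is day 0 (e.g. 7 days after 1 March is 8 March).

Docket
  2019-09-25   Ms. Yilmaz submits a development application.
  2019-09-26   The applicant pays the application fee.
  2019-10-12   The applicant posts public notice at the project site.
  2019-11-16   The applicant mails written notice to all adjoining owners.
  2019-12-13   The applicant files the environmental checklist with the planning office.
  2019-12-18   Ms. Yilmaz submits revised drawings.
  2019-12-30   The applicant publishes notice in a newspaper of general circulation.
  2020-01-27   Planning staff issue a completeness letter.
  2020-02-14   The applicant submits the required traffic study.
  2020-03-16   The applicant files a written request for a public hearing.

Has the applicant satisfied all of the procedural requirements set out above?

No

(1) due by 2019-09-25 + 81 days = 2019-12-15; completed 2019-09-26, before the deadline.
(2) due by 2019-10-11 + 25 days = 2019-11-05; done 2019-10-12 — timely.
(3) due by 2019-11-14 + 45 days = 2019-12-29; 2019-11-16 is within that limit.
(4) the permitted window runs from 2019-12-02 + 10 = 2019-12-12 to 2019-12-02 + 55 = 2020-01-26; done 2019-12-13 — within the window.
(5) the permitted window runs from 2019-12-13 + 15 = 2019-12-28 to 2019-12-13 + 29 = 2020-01-11; 2019-12-30 falls inside that range.
(6) permitted from 2019-12-30 + 40 days = 2020-02-08 onward; done 2020-02-14 — permitted.
(7) the permitted window runs from 2020-03-06 + 14 = 2020-03-20 to 2020-03-06 + 53 = 2020-04-28; 2020-03-16 is 4 days too early.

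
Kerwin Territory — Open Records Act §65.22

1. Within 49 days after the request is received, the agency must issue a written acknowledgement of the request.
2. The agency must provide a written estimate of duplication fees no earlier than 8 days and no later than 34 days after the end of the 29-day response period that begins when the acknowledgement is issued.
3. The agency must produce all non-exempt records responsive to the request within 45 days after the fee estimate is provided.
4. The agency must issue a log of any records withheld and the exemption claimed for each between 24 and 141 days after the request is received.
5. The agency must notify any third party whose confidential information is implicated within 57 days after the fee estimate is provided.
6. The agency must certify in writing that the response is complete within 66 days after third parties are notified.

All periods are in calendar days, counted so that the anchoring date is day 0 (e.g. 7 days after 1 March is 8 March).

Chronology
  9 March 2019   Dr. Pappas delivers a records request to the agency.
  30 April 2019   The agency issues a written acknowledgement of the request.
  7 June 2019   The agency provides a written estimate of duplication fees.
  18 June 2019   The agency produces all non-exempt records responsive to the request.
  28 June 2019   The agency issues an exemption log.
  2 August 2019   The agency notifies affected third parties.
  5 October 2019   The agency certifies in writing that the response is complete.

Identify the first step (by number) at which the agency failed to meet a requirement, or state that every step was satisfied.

Step 1: 49 days after 9 March 2019 (when the request is received) is 27 April 2019; not done until 30 April 2019, 3 days after the deadline.
The procedure was therefore not followed at step 1.

Step 1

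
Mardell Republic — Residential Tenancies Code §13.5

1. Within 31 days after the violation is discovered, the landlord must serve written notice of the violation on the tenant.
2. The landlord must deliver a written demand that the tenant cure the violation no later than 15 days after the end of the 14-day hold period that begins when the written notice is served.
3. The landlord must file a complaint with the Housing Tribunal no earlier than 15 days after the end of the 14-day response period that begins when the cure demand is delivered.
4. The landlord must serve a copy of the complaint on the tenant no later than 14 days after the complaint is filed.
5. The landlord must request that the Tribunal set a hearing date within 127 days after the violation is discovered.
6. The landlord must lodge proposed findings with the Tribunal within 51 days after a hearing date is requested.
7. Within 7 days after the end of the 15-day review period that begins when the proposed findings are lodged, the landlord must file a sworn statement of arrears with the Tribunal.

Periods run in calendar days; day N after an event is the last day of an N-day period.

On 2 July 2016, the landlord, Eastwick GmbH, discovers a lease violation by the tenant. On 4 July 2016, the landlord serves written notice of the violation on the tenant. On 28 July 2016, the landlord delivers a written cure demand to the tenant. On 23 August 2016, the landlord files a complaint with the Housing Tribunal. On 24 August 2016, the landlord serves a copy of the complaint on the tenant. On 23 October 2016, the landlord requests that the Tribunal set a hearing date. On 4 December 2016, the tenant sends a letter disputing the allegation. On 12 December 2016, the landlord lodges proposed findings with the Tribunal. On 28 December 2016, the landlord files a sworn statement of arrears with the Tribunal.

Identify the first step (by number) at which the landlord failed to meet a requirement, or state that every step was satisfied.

Step 3

Step 1 — counting 31 days from 2 July 2016 (when the violation is discovered) gives a deadline of 2 August 2016; completed 4 July 2016, before the deadline.
Step 2 — counting 15 days from 18 July 2016 (end of the 14-day hold period, which began when the written notice is served on 4 July 2016) gives a deadline of 2 August 2016; done 28 July 2016 — timely.
Step 3 — must wait 15 days from 11 August 2016 (end of the 14-day response period, which began when the cure demand is delivered on 28 July 2016), so not before 26 August 2016; done 23 August 2016 — 3 days too early.
Later steps need not be reached.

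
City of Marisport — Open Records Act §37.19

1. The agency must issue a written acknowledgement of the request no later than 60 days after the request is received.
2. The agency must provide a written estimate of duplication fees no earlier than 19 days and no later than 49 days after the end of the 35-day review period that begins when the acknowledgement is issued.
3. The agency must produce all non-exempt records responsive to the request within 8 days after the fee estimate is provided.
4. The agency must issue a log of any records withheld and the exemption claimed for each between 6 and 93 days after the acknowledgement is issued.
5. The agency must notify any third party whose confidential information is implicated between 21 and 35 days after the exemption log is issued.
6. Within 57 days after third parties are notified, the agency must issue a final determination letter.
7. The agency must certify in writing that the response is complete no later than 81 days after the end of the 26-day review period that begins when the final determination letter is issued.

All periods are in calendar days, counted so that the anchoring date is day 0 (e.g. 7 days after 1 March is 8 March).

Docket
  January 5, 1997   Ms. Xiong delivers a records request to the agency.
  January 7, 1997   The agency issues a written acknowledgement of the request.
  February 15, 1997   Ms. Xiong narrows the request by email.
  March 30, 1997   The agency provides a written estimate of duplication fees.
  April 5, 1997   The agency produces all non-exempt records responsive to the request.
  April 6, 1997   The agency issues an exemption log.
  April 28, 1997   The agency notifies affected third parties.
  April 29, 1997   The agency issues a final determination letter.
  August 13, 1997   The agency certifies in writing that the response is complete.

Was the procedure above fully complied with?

Yes

Step 1: 60 days after January 5, 1997 (when the request is received) is March 6, 1997; January 7, 1997 is within that limit.
Step 2: the window is 19–49 days after February 11, 1997 (end of the 35-day review period, which began when the acknowledgement is issued on January 7, 1997), so March 2, 1997 through April 1, 1997; done March 30, 1997 — within the window.
Step 3: 8 days after March 30, 1997 (when the fee estimate is provided) is April 7, 1997; done April 5, 1997 — timely.
Step 4: the window is 6–93 days after January 7, 1997 (when the acknowledgement is issued), so January 13, 1997 through April 10, 1997; done April 6, 1997, which is between those dates.
Step 5: the window is 21–35 days after April 6, 1997 (when the exemption log is issued), so April 27, 1997 through May 11, 1997; done April 28, 1997 — within the window.
Step 6: 57 days after April 28, 1997 (when third parties are notified) is June 24, 1997; done April 29, 1997 — timely.
Step 7: 81 days after May 25, 1997 (end of the 26-day review period, which began when the final determination letter is issued on April 29, 1997) is August 14, 1997; completed August 13, 1997, before the deadline.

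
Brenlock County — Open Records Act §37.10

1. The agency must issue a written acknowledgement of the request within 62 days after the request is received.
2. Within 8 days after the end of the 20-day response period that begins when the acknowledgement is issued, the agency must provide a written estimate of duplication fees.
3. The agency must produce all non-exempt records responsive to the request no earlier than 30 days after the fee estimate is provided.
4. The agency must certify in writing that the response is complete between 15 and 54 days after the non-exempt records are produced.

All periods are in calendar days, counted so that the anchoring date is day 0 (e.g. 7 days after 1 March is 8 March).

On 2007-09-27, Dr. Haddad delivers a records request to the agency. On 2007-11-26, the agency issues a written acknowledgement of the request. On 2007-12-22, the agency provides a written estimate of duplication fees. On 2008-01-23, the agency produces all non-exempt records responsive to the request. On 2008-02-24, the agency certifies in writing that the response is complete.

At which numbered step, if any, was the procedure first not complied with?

None — every step was satisfied

Step 1: 62 days after 2007-09-27 (when the request is received) is 2007-11-28; 2007-11-26 is within that limit.
Step 2: 8 days after 2007-12-16 (end of the 20-day response period, which began when the acknowledgement is issued on 2007-11-26) is 2007-12-24; done 2007-12-22 — timely.
Step 3: the earliest permitted date is 30 days after 2007-12-22 (when the fee estimate is provided), i.e. 2008-01-21; done 2008-01-23, after the minimum wait.
Step 4: the window is 15–54 days after 2008-01-23 (when the non-exempt records are produced), so 2008-02-07 through 2008-03-17; done 2008-02-24, which is between those dates.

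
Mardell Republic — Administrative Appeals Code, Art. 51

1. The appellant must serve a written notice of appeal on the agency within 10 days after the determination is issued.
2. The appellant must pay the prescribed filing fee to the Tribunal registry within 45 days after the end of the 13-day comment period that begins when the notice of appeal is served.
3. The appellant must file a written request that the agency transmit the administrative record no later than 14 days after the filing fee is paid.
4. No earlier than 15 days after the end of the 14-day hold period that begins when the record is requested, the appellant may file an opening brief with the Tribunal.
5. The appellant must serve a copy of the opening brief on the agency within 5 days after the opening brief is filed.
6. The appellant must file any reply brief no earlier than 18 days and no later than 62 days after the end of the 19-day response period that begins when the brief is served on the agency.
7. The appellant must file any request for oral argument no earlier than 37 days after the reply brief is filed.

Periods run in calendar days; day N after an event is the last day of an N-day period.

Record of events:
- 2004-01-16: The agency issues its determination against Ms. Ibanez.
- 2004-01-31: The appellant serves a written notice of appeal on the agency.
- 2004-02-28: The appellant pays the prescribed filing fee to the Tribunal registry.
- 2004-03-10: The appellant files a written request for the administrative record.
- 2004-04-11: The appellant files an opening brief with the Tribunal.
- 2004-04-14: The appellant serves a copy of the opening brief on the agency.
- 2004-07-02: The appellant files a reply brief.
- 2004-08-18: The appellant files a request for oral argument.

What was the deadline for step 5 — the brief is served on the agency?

2004-04-16

Step 5 runs from 2004-04-11, when the opening brief is filed. 5 days after 2004-04-11 is 2004-04-16.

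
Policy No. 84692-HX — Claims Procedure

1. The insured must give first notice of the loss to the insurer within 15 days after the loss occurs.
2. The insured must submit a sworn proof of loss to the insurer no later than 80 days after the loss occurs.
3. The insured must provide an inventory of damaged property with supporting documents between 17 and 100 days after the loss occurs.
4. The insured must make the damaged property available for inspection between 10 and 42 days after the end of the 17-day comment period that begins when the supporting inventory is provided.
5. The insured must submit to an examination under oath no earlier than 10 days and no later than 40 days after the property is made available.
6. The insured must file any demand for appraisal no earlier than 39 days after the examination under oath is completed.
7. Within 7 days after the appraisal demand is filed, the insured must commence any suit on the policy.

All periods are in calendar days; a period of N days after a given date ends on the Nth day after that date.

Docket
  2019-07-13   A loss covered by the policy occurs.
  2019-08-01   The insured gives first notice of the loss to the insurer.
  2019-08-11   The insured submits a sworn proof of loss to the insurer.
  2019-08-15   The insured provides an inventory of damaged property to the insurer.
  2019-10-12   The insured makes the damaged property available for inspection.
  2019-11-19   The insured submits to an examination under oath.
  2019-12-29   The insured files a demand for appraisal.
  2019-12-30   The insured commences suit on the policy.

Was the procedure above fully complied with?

No

(1) due by 2019-07-13 + 15 days = 2019-07-28; 2019-08-01 misses that deadline by 4 days.
The procedure was therefore not followed at step 1.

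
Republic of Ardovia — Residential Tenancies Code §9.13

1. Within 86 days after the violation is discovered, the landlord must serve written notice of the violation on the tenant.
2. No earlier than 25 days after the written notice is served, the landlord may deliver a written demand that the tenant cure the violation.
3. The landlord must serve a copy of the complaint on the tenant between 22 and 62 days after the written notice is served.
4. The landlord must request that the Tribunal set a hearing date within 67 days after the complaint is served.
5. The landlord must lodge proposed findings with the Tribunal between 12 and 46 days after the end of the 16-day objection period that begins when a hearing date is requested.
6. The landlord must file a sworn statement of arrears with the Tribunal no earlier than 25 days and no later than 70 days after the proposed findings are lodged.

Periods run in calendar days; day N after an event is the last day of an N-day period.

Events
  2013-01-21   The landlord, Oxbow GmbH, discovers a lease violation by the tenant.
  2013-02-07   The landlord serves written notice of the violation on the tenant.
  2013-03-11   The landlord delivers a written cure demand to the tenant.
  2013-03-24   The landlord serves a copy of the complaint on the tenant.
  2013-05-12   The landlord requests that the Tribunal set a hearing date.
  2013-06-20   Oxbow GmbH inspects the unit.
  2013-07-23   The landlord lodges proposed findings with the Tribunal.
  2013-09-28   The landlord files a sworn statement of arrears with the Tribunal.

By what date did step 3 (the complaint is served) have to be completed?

2013-04-10

Step 3 runs from 2013-02-07, when the written notice is served. The window is 22–62 days after 2013-02-07; it closes on 2013-04-10.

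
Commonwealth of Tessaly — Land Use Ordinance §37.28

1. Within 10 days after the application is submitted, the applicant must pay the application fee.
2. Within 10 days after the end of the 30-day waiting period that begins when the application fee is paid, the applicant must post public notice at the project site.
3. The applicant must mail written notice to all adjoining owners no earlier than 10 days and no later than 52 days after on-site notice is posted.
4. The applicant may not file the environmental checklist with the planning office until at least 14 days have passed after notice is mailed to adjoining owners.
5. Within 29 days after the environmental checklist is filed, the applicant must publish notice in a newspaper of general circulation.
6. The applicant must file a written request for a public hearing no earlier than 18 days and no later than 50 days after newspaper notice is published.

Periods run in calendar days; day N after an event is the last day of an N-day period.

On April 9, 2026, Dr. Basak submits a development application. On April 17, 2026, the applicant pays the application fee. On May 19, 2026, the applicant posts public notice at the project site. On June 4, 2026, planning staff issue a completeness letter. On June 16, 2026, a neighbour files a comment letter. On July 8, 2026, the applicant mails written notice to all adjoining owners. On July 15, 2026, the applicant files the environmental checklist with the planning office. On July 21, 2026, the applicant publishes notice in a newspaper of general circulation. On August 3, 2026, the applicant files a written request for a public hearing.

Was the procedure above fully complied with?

Step 1: 10 days after April 9, 2026 (when the application is submitted) is April 19, 2026; April 17, 2026 is within that limit.
Step 2: 10 days after May 17, 2026 (end of the 30-day waiting period, which began when the application fee is paid on April 17, 2026) is May 27, 2026; done May 19, 2026 — timely.
Step 3: the window is 10–52 days after May 19, 2026 (when on-site notice is posted), so May 29, 2026 through July 10, 2026; done July 8, 2026 — within the window.
Step 4: the earliest permitted date is 14 days after July 8, 2026 (when notice is mailed to adjoining owners), i.e. July 22, 2026; acted on July 15, 2026, 7 days prematurely.

No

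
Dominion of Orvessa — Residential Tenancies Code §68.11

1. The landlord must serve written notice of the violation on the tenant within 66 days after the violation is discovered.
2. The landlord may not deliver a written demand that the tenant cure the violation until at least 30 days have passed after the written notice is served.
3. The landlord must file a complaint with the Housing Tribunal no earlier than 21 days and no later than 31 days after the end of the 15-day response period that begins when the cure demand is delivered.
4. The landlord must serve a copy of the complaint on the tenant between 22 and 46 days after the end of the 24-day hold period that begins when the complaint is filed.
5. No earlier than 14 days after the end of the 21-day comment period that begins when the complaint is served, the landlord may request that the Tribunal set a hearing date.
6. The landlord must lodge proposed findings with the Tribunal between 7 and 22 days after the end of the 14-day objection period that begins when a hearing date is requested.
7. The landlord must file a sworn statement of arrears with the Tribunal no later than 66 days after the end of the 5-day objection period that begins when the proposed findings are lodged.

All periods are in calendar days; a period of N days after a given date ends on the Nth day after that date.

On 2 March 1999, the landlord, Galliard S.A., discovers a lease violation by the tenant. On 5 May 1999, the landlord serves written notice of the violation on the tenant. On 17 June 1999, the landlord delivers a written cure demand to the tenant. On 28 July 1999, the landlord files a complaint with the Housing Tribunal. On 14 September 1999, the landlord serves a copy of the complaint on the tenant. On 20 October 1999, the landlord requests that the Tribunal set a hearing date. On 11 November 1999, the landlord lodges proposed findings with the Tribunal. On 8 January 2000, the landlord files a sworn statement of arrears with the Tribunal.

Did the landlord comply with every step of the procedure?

Yes

(1) due by 2 March 1999 + 66 days = 7 May 1999; completed 5 May 1999, before the deadline.
(2) permitted from 5 May 1999 + 30 days = 4 June 1999 onward; done 17 June 1999, after the minimum wait.
(3) the permitted window runs from 2 July 1999 + 21 = 23 July 1999 to 2 July 1999 + 31 = 2 August 1999; 28 July 1999 falls inside that range.
(4) the permitted window runs from 21 August 1999 + 22 = 12 September 1999 to 21 August 1999 + 46 = 6 October 1999; done 14 September 1999, which is between those dates.
(5) permitted from 5 October 1999 + 14 days = 19 October 1999 onward; 20 October 1999 is on or after that date.
(6) the permitted window runs from 3 November 1999 + 7 = 10 November 1999 to 3 November 1999 + 22 = 25 November 1999; done 11 November 1999, which is between those dates.
(7) due by 16 November 1999 + 66 days = 21 January 2000; done 8 January 2000 — timely.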